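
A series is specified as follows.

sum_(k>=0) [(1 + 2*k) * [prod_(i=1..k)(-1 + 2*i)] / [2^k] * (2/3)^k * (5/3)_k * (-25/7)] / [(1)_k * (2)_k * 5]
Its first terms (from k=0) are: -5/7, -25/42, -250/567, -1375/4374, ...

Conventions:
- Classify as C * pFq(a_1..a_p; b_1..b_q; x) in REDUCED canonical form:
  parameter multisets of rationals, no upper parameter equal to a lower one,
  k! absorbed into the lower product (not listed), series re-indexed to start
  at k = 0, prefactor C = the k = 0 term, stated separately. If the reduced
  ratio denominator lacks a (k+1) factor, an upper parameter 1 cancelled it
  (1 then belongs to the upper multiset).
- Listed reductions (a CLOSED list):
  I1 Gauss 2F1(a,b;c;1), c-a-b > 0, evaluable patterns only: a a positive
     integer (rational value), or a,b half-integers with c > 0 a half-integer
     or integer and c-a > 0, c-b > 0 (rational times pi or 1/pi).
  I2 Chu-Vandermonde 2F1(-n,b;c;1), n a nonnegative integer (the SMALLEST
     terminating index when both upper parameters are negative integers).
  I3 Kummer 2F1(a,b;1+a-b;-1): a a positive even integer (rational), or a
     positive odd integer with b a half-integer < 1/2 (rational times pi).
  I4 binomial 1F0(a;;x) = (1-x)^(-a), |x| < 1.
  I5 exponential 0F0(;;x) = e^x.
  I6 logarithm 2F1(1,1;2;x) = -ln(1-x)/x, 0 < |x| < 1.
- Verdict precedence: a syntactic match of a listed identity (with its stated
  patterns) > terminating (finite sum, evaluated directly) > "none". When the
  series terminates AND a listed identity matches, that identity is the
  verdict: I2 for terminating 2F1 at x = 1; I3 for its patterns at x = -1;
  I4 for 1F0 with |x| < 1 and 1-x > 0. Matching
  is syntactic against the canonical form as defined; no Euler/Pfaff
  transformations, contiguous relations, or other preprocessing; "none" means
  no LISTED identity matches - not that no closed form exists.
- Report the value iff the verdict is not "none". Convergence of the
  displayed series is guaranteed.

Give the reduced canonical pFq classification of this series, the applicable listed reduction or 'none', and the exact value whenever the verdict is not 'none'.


The tell: t_0 being -5/7, the constant factors (C = -5/7, x = 2/3) combine into one prefactor.
Consecutive-term ratio: r(k) = (2/3) * (k+3/2) (k+5/3) / [(k+2) (k+1)] - rational in k. x = (2/3); t_0 = -5/7; negate the roots.

With C = -5/7: the canonical form is 2F1(3/2, 5/3; 2; 2/3). Verdict: none here - no I1-I6 shape fits x = 2/3 with lower {2}.


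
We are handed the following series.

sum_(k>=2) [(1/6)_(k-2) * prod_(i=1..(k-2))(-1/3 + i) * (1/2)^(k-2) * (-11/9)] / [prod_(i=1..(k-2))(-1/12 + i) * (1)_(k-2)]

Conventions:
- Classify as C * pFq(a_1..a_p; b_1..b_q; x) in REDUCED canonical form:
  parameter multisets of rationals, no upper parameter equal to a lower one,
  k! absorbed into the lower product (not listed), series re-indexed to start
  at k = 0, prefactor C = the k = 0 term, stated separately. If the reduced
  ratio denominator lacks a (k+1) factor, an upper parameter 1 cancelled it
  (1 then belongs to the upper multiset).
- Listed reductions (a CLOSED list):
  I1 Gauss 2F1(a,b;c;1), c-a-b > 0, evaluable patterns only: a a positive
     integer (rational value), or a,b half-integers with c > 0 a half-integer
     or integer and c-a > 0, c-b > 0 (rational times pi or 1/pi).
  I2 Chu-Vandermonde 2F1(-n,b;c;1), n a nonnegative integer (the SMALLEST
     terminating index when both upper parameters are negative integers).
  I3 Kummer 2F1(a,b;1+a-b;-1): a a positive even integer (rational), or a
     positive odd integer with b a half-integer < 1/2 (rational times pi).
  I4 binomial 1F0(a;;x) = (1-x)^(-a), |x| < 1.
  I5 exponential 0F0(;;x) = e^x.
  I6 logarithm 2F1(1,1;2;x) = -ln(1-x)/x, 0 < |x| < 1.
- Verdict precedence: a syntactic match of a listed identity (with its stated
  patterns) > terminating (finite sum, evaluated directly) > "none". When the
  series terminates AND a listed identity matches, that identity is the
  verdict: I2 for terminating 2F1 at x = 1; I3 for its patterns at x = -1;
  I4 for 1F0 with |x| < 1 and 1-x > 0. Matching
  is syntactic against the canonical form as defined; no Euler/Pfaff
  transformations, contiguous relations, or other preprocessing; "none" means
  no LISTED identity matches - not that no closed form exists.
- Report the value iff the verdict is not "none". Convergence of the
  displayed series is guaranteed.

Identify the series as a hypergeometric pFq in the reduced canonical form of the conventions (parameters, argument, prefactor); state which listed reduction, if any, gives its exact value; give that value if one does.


First insight: with t_0 = -11/9, the running product (C = -11/9, x = 1/2) telescopes to a rising factorial.
Step ratio: r(k) = (1/2) * (k+1/6) (k+2/3) / [(k+11/12) (k+1)] - poly over poly, x = (1/2) from leading terms; C = -11/9 at k = 0.

Canonical form: C = -11/9 times 2F1 with upper {1/6, 2/3}, lower {11/12}, x = 1/2. Verdict: no listed reduction: x = 1/2 and upper {1/6, 2/3} fail every I1-I6 pattern.


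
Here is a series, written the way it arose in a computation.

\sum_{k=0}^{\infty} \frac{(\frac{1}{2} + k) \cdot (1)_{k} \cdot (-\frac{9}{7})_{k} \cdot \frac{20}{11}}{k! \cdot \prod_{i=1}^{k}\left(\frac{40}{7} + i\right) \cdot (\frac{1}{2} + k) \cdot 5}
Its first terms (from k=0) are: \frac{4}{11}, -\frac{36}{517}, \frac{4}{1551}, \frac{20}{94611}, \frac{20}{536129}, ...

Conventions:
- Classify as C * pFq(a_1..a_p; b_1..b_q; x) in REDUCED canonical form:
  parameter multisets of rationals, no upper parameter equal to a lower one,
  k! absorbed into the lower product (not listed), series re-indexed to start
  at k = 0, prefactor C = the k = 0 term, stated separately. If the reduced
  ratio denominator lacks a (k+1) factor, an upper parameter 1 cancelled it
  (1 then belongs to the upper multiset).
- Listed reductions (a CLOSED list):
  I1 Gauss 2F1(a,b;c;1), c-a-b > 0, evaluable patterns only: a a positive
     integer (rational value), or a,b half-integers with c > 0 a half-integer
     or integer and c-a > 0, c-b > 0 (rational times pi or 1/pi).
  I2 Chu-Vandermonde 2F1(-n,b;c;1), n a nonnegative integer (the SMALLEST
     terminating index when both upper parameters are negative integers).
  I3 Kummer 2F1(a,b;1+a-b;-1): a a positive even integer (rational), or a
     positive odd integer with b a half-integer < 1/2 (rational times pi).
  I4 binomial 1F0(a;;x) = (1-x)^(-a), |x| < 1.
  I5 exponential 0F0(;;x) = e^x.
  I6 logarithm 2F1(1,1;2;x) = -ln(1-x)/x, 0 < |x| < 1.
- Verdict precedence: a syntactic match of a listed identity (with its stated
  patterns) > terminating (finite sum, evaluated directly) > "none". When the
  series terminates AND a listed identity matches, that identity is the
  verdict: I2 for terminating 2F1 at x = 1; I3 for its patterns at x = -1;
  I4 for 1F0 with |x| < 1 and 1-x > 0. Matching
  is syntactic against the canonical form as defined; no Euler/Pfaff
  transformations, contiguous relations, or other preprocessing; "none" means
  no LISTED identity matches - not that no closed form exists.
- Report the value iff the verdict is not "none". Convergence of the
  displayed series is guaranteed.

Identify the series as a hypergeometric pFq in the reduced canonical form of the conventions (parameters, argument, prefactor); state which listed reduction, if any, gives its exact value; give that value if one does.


x = 1 here; the reduced form reads 2F1, upper {-\frac{9}{7}, 1}, lower {\frac{47}{7}}, C = \frac{4}{11}. Verdict: Gauss (I1, integer-parameter pattern) matches (x = 1: the Gamma ratio telescopes since c-a-b = 7 > 0 and a = 1 in Z>0). Value: \frac{160}{539}.

Structural cue: x = 1 and the factor k + 1/2 cancels (top and bottom), leaving C = 4/11, x = 1.
Adjacent-term ratio: r(k) = 1 * (k-\frac{9}{7}) (k+1) / [(k+\frac{47}{7}) (k+1)] - poly over poly, x = 1 from leading terms; C = \frac{4}{11} at k = 0.


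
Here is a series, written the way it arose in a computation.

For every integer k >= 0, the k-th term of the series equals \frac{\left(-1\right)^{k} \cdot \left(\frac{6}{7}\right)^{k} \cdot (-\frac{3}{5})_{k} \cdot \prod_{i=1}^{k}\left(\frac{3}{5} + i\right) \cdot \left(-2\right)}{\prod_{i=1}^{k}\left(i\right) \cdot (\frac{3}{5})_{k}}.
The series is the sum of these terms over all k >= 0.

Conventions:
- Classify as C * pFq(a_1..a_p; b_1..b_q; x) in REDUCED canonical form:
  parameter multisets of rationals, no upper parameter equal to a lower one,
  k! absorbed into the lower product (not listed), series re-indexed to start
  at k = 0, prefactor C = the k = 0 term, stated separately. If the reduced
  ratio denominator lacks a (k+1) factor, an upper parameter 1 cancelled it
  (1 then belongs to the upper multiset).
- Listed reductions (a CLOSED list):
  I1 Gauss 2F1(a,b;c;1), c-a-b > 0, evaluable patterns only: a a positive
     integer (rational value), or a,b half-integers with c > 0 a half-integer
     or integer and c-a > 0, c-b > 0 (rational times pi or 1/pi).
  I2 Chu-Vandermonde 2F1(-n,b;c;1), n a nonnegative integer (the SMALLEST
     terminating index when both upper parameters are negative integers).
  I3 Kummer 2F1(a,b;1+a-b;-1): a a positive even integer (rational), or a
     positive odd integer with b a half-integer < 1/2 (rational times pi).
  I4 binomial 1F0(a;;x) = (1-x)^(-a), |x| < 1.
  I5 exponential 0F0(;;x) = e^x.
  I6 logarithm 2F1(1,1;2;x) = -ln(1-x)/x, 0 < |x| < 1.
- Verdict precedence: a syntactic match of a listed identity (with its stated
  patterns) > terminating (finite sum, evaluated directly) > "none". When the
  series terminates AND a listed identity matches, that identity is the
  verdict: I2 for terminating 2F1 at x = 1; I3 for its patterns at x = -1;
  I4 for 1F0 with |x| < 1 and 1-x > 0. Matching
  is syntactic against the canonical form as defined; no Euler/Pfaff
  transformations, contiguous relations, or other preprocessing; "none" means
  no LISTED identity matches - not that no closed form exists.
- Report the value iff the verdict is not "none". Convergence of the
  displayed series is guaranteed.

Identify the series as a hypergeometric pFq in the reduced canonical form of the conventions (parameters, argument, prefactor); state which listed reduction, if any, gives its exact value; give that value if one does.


The series (x = -\frac{6}{7}) is 2F1: upper {-\frac{3}{5}, \frac{8}{5}}, lower {\frac{3}{5}}, prefactor -2. Verdict: none (x = -\frac{6}{7}): each listed identity misses the multisets {-\frac{3}{5}, \frac{8}{5}} ; {\frac{3}{5}}.

The tell: with t_0 = -2, the running product (C = -2, x = -6/7) telescopes to a rising factorial.
Term ratio: r(k) = -\frac{6}{7} * (k-\frac{3}{5}) (k+\frac{8}{5}) / [(k+\frac{3}{5}) (k+1)] - rational; roots negated = parameters, x = -\frac{6}{7}, C = -2.


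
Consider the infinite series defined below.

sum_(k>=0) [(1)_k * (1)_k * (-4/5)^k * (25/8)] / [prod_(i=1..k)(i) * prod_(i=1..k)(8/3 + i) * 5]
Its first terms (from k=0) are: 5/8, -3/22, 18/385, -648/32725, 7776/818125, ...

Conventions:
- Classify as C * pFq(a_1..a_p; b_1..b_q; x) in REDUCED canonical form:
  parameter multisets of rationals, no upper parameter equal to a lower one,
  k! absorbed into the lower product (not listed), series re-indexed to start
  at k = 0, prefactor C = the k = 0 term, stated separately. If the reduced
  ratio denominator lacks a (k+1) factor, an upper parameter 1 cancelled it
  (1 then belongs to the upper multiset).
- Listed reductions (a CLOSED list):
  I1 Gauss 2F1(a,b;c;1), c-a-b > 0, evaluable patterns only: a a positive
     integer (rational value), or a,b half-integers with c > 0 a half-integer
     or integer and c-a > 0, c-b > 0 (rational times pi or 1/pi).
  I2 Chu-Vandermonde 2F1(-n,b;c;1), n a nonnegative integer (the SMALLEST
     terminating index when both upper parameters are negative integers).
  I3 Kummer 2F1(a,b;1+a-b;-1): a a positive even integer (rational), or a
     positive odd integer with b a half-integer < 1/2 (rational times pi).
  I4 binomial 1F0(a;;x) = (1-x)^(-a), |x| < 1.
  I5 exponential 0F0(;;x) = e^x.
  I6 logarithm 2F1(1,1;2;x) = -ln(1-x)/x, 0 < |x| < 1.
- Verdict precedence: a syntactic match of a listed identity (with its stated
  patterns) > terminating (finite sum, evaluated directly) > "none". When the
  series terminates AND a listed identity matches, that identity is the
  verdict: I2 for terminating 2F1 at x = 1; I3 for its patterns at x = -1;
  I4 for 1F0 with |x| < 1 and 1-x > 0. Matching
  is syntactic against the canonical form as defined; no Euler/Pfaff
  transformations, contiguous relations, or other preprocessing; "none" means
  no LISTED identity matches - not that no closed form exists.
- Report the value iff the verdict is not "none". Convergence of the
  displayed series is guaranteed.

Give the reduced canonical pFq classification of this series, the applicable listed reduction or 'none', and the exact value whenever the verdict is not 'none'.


Key observation: t_0 = 5/8 here, and the constant factors (prefactor 5/8) combine into one prefactor.
Ratio: r(k) = (-4/5) * (k+1) (k+1) / [(k+11/3) (k+1)] - rational in k. x = (-4/5); t_0 = 5/8; negate the roots.

At argument -4/5: a 2F1 with upper {1, 1}, lower {11/3}, scaled by C = 5/8. Verdict: none. A 2F1 with upper {1, 1} fits none of I1-I6 at x = -4/5; the sum runs forever.


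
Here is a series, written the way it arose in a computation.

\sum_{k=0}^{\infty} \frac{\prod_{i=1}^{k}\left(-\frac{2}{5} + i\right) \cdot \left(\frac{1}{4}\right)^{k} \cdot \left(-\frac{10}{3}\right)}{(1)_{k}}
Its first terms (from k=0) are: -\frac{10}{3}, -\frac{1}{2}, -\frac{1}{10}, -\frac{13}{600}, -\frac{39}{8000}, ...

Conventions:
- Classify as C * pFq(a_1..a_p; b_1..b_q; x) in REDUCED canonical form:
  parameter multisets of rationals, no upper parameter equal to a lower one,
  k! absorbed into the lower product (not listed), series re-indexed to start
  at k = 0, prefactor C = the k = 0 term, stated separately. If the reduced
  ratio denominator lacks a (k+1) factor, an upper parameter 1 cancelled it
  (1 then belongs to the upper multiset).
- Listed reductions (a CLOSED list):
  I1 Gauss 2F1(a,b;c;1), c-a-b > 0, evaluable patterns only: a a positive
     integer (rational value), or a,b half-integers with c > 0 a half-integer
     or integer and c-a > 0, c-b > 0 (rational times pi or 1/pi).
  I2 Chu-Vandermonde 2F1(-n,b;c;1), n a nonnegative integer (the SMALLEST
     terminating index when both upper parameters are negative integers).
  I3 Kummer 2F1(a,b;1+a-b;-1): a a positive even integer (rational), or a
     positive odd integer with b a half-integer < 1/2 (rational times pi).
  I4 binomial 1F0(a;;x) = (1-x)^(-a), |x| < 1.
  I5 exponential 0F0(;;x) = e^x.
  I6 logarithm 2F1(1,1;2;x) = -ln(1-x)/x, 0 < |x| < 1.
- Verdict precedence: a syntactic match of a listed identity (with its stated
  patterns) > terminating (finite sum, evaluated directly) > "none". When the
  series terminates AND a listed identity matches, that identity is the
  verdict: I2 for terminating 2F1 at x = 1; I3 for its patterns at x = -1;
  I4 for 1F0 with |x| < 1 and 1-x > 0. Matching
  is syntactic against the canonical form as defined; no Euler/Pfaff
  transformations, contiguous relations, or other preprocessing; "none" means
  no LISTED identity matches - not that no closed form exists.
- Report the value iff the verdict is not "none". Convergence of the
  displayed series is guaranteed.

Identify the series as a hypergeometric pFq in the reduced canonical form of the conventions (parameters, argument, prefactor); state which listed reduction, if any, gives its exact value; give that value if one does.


Reduced: x = \frac{1}{4}, 1F0, upper = {\frac{3}{5}}, lower = {-}, C = -\frac{10}{3}. Verdict: the I4 binomial reduction fires (the 1F0 binomial series: exponent -3/5, x = \frac{1}{4}). Exact value: \left(-\frac{10}{3}\right) \cdot \left(\frac{3}{4}\right)^{-\frac{3}{5}}.

Key observation: with t_0 = -\frac{10}{3}, (1)_k (C = -10/3) is k! itself.
Adjacent-term ratio: r(k) = \frac{1}{4} * (k+\frac{3}{5}) / [(k+1)] - rational in k. x = \frac{1}{4}; t_0 = -\frac{10}{3}; negate the roots.


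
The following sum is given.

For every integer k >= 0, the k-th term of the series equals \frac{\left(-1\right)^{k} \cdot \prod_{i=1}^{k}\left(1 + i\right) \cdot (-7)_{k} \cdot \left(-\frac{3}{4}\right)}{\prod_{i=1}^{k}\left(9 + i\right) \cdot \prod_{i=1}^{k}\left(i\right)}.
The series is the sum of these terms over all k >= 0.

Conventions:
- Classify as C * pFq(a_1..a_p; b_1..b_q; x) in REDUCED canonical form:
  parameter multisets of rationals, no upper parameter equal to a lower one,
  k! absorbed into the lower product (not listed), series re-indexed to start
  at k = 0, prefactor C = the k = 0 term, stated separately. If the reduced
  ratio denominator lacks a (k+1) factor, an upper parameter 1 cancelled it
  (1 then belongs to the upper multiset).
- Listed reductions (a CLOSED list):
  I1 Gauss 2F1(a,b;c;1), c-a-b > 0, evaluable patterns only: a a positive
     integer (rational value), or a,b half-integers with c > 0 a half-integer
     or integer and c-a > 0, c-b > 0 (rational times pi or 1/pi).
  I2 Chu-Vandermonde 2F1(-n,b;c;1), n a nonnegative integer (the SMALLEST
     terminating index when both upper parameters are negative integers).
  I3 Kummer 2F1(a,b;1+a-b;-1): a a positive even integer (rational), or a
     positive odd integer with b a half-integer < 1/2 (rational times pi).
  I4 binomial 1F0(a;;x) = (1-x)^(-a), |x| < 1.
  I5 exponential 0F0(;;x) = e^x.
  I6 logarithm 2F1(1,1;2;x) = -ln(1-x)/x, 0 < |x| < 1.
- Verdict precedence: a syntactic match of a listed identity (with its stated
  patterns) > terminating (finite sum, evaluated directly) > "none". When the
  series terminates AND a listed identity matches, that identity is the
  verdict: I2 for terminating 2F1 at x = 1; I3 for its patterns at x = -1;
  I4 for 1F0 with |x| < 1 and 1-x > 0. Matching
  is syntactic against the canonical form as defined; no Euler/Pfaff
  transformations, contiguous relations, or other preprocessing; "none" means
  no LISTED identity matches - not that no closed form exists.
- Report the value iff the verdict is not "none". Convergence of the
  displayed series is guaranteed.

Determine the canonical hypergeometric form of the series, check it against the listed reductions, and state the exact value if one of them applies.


At argument -1: a 2F1 with upper {-7, 2}, lower {10}, scaled by C = -\frac{3}{4}. Verdict: the Kummer evaluation I3 applies (x = -1; c = 10 equals 1+a-b for upper {-7, 2}: listed pattern). Hence: -\frac{27}{8}.

Key step: t_0 = -\frac{3}{4} here, and the product of the first k integers (C = -3/4) is k!.
Term ratio: r(k) = -1 * (k-7) (k+2) / [(k+10) (k+1)] - poly over poly, x = -1 from leading terms; C = -\frac{3}{4} at k = 0.


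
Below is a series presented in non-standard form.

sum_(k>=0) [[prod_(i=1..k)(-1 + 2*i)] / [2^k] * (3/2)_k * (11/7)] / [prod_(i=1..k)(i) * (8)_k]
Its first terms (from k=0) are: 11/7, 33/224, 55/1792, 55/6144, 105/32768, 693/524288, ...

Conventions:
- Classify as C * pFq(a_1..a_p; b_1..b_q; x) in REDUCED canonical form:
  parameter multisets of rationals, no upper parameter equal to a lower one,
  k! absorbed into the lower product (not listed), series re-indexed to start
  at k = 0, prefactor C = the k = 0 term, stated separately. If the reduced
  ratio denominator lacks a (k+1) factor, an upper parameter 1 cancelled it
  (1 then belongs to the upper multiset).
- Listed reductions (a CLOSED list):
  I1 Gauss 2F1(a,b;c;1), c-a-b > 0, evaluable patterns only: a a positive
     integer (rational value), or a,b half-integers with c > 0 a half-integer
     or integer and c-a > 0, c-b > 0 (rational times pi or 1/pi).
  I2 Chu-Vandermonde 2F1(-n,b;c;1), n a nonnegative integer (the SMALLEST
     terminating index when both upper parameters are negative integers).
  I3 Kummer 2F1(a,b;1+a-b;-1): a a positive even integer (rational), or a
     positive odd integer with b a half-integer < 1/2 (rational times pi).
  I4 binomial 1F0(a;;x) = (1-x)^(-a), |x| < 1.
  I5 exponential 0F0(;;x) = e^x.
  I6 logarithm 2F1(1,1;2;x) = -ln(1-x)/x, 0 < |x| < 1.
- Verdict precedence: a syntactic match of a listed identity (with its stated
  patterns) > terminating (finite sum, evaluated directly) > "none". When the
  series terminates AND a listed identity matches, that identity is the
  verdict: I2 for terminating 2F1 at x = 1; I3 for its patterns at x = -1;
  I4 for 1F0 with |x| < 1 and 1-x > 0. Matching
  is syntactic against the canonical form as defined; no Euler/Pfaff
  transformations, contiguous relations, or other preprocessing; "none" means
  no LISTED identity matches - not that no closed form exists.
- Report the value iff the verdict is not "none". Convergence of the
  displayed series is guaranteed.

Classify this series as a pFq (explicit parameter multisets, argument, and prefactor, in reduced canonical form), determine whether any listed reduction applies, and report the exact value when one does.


The series (x = 1) is 2F1: upper {1/2, 3/2}, lower {8}, prefactor 11/7. Verdict: Gauss (I1, half-integer pattern) applies (x = 1; upper {1/2, 3/2} half-integers, c = 8 in the evaluable pattern). Value: (1048576/189189) / pi.

First insight: with t_0 = 11/7, the product of the first k integers (C = 11/7, x = 1) is k!.
Term ratio: r(k) = 1 * (k+1/2) (k+3/2) / [(k+8) (k+1)] ; factor over Q: parameters, x = 1, and C = 11/7.


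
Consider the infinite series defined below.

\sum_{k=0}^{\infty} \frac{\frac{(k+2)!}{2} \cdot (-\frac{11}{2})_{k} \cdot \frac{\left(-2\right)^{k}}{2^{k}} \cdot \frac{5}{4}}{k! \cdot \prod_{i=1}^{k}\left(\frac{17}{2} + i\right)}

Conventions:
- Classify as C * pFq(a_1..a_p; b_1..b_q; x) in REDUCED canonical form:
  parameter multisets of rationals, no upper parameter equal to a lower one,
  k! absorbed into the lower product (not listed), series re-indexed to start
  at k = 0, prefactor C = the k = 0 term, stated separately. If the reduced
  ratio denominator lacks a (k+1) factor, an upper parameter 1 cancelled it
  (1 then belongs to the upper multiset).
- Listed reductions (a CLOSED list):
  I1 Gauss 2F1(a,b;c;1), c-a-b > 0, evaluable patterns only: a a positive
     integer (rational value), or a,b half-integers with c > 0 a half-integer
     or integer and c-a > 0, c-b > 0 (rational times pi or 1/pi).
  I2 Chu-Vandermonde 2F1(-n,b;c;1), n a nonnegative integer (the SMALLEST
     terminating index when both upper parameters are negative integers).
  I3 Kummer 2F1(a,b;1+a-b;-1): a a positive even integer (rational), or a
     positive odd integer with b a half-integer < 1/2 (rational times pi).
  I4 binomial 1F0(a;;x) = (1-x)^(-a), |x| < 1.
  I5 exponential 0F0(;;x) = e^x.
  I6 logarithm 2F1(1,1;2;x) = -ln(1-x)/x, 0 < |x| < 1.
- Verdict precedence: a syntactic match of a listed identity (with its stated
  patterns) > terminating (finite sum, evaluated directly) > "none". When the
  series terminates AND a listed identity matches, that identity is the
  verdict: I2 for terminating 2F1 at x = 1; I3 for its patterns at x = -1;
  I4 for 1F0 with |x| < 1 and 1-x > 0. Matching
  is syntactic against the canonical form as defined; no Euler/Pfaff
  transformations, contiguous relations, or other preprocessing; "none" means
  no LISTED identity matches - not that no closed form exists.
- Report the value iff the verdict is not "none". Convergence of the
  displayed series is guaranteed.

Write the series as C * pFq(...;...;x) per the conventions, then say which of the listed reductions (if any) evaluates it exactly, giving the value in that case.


Key observation: t_0 being \frac{5}{4}, the two k-th powers (prefactor 5/4) combine into one argument.
Consecutive-term ratio: r(k) = -1 * (k-\frac{11}{2}) (k+3) / [(k+\frac{19}{2}) (k+1)] - rational in k, leading ratio -1; with t_0 = \frac{5}{4}, classification follows.

At argument -1: a 2F1 with upper {-\frac{11}{2}, 3}, lower {\frac{19}{2}}, scaled by C = \frac{5}{4}. Verdict at x = -1: the Kummer evaluation I3 matches (x = -1; c = \frac{19}{2} equals 1+a-b for upper {-\frac{11}{2}, 3}: listed pattern). Value: \frac{546975}{262144} \cdot \pi.


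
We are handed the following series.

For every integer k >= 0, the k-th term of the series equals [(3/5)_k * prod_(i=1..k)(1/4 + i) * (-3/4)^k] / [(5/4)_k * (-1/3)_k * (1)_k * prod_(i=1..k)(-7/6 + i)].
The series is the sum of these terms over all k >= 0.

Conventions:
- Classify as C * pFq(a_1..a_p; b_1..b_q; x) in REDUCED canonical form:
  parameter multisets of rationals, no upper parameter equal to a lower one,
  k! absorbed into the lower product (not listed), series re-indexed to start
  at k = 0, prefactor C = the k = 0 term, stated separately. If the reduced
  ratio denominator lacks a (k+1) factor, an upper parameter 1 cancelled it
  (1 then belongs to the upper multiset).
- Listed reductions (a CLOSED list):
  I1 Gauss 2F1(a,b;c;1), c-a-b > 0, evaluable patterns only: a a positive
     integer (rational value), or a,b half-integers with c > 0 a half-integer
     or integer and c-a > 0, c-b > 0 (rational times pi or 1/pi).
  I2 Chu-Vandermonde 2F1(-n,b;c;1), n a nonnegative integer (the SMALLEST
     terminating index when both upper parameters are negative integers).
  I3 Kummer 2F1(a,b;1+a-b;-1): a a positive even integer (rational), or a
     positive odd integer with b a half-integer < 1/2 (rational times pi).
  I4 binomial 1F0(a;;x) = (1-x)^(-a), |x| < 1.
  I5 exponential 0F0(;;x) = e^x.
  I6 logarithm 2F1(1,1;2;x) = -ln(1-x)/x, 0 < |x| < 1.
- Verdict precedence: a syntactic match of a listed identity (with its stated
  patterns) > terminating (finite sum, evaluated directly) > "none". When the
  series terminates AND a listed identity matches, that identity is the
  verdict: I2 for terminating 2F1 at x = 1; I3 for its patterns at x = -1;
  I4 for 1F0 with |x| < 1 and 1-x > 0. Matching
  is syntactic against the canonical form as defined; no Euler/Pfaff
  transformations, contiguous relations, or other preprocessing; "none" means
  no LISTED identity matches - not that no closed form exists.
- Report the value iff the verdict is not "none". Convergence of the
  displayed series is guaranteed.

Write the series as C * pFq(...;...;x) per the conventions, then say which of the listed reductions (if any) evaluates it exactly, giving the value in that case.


x = -3/4 here; the reduced form reads 1F2, upper {3/5}, lower {-1/3, -1/6}, C = 1. Verdict: none. No listed pattern accepts 1F2(3/5; -1/3, -1/6; -3/4).

Key step: t_0 = 1 here, and the running product (C = 1) telescopes to a rising factorial.
Ratio: r(k) = (-3/4) * (k+3/5) / [(k-1/3) (k-1/6) (k+1)] - rational; roots negated = parameters, x = (-3/4), C = 1.


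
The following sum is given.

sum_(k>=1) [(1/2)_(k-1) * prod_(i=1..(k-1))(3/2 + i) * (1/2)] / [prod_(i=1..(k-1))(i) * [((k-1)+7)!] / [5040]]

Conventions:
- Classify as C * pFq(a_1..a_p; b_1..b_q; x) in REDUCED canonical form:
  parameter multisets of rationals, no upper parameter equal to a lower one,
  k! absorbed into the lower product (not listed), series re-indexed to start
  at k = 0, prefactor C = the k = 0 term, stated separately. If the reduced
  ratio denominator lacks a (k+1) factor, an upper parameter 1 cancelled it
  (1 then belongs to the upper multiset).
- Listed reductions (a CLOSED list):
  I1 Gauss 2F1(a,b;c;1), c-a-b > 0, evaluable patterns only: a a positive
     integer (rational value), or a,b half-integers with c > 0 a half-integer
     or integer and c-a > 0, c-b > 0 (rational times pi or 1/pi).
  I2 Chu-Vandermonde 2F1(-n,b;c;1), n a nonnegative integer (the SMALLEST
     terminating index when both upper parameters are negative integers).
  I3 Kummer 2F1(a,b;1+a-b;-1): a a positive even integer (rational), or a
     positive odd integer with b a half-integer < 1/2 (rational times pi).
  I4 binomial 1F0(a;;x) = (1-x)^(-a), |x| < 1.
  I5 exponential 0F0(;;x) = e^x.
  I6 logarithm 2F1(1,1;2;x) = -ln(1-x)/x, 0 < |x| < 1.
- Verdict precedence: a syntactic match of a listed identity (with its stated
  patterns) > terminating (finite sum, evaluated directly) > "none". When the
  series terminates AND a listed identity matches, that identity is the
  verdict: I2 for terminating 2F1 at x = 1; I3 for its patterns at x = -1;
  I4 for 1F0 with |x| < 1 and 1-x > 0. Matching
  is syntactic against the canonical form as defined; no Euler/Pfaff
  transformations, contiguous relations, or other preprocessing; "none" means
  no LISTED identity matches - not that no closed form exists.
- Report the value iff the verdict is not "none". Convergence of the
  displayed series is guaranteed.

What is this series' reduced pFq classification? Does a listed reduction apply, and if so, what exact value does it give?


The series (x = 1) is 2F1: upper {1/2, 5/2}, lower {8}, prefactor 1/2. Verdict at x = 1: the half-integer Gauss pattern (I1) matches (x = 1; upper {1/2, 5/2} half-integers, c = 8 in the evaluable pattern). Sum: (262144/135135) / pi.

Key step: t_0 being 1/2, the running product (C = 1/2) telescopes to a rising factorial.
Term ratio: r(k) = 1 * (k+1/2) (k+5/2) / [(k+8) (k+1)] - poly over poly, x = 1 from leading terms; C = 1/2 at k = 0.


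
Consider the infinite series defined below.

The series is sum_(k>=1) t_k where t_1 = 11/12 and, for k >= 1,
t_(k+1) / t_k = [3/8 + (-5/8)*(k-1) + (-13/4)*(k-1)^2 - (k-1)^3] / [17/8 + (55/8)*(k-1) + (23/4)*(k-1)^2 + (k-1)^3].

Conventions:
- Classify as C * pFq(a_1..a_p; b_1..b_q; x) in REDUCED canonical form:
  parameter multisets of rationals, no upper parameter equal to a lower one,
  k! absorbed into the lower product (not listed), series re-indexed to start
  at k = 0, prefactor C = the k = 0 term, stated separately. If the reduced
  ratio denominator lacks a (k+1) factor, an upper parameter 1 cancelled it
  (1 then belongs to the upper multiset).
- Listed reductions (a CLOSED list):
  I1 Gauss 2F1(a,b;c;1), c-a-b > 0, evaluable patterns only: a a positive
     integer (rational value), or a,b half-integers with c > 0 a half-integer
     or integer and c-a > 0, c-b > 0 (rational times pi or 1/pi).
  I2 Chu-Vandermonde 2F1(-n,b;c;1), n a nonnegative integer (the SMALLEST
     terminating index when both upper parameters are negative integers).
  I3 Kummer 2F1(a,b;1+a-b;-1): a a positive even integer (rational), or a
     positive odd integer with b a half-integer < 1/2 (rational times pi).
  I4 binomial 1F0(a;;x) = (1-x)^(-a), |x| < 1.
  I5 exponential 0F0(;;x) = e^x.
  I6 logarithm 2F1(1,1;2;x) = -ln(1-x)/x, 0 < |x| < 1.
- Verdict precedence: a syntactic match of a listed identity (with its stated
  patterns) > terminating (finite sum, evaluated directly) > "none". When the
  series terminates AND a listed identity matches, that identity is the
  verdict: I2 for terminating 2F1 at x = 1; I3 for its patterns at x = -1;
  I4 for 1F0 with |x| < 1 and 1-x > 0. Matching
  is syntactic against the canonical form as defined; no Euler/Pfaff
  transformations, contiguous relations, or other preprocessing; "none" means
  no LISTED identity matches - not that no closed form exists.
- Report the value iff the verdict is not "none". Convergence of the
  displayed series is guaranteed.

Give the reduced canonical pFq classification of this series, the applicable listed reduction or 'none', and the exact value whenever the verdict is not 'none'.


With C = 11/12: the canonical form is 2F1(-1/4, 3; 17/4; -1). Verdict: none here - no I1-I6 shape fits x = -1 with lower {17/4}.

First insight: t_0 being 11/12, the ratio is unreduced: k + 1/2 divides both sides (prefactor 11/12).
Adjacent-term ratio: r(k) = (-1) * (k-1/4) (k+3) / [(k+17/4) (k+1)] - rational; roots negated = parameters, x = (-1), C = 11/12.


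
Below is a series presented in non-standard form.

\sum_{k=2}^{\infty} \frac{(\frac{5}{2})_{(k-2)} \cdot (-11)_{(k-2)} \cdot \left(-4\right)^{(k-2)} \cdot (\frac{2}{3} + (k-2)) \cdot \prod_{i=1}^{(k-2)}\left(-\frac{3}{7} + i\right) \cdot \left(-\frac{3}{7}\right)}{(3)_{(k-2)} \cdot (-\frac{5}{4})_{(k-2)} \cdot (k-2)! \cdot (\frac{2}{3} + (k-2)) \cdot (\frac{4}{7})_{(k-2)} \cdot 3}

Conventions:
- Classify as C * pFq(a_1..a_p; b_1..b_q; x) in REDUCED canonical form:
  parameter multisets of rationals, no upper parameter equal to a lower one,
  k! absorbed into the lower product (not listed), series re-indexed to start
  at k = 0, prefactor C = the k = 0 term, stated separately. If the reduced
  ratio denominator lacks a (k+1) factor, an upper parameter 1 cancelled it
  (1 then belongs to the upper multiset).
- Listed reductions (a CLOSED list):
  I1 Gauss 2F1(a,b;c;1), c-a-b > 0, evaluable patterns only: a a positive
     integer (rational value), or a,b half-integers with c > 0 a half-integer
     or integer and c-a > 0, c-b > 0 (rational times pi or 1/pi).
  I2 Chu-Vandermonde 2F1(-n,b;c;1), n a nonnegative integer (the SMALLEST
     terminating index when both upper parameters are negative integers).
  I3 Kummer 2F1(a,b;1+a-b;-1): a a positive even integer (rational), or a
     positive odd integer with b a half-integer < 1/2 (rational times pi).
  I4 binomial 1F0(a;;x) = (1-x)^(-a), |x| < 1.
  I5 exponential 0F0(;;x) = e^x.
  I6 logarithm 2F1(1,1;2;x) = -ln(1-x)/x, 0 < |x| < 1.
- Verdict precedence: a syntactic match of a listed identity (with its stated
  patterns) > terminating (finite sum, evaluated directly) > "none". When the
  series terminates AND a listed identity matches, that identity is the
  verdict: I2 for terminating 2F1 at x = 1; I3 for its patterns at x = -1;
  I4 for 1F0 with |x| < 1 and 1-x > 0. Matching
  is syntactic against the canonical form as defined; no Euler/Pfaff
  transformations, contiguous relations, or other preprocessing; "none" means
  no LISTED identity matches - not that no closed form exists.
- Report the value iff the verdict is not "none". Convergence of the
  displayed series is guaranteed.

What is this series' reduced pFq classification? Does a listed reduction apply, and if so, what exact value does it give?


With C = -\frac{1}{7}: the canonical form is 2F2(-11, \frac{5}{2}; -\frac{5}{4}, 3; -4). Verdict: terminating - the sum ends at index 11 because -11 is a negative integer; exact evaluation follows. Value: -\frac{570538625376949}{4928737275}.

The tell: x = -4 and the constant factors (C = -1/7, x = -4) combine into one prefactor.
Step ratio: r(k) = -4 * (k-11) (k+\frac{5}{2}) / [(k-\frac{5}{4}) (k+3) (k+1)] - rational in k. x = -4; t_0 = -\frac{1}{7}; negate the roots.


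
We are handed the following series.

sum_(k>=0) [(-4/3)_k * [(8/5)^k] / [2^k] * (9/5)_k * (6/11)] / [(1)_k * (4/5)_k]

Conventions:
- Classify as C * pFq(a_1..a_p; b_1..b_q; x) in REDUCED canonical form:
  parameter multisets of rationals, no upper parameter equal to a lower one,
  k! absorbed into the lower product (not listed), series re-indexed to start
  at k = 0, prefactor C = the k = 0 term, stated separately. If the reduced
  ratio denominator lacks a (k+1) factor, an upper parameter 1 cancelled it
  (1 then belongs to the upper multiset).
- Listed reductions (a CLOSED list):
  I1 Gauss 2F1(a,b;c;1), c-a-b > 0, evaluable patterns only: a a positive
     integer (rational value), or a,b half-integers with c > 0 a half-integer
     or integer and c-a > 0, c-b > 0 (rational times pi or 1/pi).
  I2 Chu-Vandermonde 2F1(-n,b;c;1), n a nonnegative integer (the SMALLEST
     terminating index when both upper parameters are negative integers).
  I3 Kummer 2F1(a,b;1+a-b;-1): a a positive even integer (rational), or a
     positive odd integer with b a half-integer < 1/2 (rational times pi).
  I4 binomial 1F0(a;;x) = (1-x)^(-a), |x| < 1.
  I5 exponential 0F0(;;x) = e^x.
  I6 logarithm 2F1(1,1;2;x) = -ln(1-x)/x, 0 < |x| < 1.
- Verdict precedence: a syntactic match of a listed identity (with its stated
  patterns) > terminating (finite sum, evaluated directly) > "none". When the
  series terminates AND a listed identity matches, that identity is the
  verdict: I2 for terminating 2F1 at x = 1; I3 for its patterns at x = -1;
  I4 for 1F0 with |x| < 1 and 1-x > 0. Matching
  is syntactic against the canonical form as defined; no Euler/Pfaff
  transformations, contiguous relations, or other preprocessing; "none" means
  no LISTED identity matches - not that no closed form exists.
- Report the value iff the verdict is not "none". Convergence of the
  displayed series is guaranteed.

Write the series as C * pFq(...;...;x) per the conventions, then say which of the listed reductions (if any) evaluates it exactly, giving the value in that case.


Canonical form: C = 6/11 times 2F1 with upper {-4/3, 9/5}, lower {4/5}, x = 4/5. Verdict: none - this 2F1 at x = 4/5 matches no listed pattern, and upper {-4/3, 9/5} holds no stopper.

The tell: x = (4/5) and the two k-th powers (prefactor 6/11) combine into one argument.
Ratio: r(k) = (4/5) * (k-4/3) (k+9/5) / [(k+4/5) (k+1)] - poly over poly, x = (4/5) from leading terms; C = 6/11 at k = 0.


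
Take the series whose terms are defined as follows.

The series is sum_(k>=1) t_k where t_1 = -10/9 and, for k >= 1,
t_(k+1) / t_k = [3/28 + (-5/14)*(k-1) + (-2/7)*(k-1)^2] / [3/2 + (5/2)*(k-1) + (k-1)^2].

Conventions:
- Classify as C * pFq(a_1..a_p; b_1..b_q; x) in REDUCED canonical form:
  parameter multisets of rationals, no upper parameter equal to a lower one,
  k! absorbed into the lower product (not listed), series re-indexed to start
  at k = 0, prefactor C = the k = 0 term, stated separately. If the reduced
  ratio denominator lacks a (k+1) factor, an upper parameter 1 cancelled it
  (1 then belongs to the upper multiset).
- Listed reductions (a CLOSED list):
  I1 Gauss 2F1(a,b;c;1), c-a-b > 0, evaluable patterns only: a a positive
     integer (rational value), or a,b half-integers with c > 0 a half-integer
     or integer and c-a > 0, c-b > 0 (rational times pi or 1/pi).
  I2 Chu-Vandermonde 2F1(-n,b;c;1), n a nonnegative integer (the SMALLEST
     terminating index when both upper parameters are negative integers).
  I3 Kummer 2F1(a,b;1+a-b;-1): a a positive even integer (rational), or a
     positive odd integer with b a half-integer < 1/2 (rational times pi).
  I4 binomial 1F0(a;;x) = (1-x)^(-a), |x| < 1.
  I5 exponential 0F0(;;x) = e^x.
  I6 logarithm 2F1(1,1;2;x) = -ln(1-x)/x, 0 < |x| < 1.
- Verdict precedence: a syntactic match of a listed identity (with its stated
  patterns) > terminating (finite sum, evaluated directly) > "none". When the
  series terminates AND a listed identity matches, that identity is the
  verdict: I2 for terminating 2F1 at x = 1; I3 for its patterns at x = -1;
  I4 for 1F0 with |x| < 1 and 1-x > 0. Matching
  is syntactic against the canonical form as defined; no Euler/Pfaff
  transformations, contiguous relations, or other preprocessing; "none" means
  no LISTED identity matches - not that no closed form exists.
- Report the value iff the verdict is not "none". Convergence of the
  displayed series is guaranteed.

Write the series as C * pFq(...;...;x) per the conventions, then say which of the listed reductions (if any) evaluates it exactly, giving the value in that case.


The tell: x = (-2/7) and the expanded ratio factors over Q; C = -10/9, x = -2/7, roots give parameters.
Consecutive-term ratio: r(k) = (-2/7) * (k-1/4) / [(k+1)] - rational in k, leading ratio (-2/7); with t_0 = -10/9, classification follows.

This is -10/9 * 1F0(-1/4; -; -2/7) in reduced canonical form. Verdict (x = -2/7): binomial (I4) applies (the 1F0 binomial series: exponent 1/4, x = -2/7). Its exact value is (-10/9) * (9/7)^(1/4).


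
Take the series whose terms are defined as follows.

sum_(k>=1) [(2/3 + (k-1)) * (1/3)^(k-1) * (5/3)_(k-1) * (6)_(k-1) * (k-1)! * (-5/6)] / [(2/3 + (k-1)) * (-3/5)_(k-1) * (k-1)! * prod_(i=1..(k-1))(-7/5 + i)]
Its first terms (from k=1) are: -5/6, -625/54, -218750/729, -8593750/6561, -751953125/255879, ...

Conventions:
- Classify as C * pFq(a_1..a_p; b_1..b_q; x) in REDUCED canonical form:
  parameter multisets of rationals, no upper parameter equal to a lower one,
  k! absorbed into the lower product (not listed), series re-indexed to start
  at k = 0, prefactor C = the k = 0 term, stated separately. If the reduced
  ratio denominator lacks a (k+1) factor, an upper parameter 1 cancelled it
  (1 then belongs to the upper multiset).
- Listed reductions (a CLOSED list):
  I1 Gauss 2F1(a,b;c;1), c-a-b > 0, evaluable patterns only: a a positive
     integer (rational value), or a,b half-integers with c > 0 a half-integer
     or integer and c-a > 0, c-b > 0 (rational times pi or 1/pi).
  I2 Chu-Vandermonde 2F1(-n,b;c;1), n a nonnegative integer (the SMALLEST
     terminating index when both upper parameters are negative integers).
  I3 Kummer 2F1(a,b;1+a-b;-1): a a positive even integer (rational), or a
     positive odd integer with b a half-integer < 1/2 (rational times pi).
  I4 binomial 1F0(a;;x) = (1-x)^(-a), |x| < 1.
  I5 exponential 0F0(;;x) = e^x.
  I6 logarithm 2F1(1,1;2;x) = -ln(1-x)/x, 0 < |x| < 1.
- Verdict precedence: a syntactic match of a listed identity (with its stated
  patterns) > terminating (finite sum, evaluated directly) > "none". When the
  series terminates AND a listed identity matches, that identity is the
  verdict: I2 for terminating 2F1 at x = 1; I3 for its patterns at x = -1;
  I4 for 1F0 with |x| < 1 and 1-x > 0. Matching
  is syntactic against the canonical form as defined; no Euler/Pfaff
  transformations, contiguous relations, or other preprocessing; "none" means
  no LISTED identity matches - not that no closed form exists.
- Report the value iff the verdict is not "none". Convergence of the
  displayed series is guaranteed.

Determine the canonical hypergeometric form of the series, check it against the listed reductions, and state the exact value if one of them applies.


Classification (C = -5/6): 3F2 with upper {1, 5/3, 6}, lower {-3/5, -2/5}, argument x = 1/3. Verdict: none. Every listed pattern misses the 3F2 form at 1/3, upper {1, 5/3, 6}.

First insight: x = (1/3) and the factorial ratio (C = -5/6, x = 1/3) (k+a-1)!/(a-1)! is a rising factorial (a)_k.
Term ratio: r(k) = (1/3) * (k+1) (k+5/3) (k+6) / [(k-3/5) (k-2/5) (k+1)] - rational; roots negated = parameters, x = (1/3), C = -5/6.
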